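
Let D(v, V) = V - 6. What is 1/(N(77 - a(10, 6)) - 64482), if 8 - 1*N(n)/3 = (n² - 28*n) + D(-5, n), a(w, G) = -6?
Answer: -1/78384 ≈ -1.2758e-5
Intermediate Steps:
D(v, V) = -6 + V
N(n) = 42 - 3*n² + 81*n (N(n) = 24 - 3*((n² - 28*n) + (-6 + n)) = 24 - 3*(-6 + n² - 27*n) = 24 + (18 - 3*n² + 81*n) = 42 - 3*n² + 81*n)
1/(N(77 - a(10, 6)) - 64482) = 1/((42 - 3*(77 - 1*(-6))² + 81*(77 - 1*(-6))) - 64482) = 1/((42 - 3*(77 + 6)² + 81*(77 + 6)) - 64482) = 1/((42 - 3*83² + 81*83) - 64482) = 1/((42 - 3*6889 + 6723) - 64482) = 1/((42 - 20667 + 6723) - 64482) = 1/(-13902 - 64482) = 1/(-78384) = -1/78384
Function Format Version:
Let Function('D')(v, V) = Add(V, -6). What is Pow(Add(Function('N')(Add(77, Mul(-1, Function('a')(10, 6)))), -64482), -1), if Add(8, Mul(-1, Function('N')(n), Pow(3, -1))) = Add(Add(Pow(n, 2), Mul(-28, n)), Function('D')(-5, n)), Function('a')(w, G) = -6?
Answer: Rational(-1, 78384) ≈ -1.2758e-5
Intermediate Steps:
Function('D')(v, V) = Add(-6, V)
Function('N')(n) = Add(42, Mul(-3, Pow(n, 2)), Mul(81, n)) (Function('N')(n) = Add(24, Mul(-3, Add(Add(Pow(n, 2), Mul(-28, n)), Add(-6, n)))) = Add(24, Mul(-3, Add(-6, Pow(n, 2), Mul(-27, n)))) = Add(24, Add(18, Mul(-3, Pow(n, 2)), Mul(81, n))) = Add(42, Mul(-3, Pow(n, 2)), Mul(81, n)))
Pow(Add(Function('N')(Add(77, Mul(-1, Function('a')(10, 6)))), -64482), -1) = Pow(Add(Add(42, Mul(-3, Pow(Add(77, Mul(-1, -6)), 2)), Mul(81, Add(77, Mul(-1, -6)))), -64482), -1) = Pow(Add(Add(42, Mul(-3, Pow(Add(77, 6), 2)), Mul(81, Add(77, 6))), -64482), -1) = Pow(Add(Add(42, Mul(-3, Pow(83, 2)), Mul(81, 83)), -64482), -1) = Pow(Add(Add(42, Mul(-3, 6889), 6723), -64482), -1) = Pow(Add(Add(42, -20667, 6723), -64482), -1) = Pow(Add(-13902, -64482), -1) = Pow(-78384, -1) = Rational(-1, 78384)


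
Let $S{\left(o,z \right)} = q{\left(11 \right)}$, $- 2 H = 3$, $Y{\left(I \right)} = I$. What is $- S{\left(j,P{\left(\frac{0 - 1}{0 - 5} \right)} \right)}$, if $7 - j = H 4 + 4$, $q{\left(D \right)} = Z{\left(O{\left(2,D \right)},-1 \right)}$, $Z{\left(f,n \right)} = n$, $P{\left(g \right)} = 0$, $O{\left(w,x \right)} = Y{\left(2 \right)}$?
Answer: $1$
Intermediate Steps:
$O{\left(w,x \right)} = 2$
$H = - \frac{3}{2}$ ($H = \left(- \frac{1}{2}\right) 3 = - \frac{3}{2} \approx -1.5$)
$q{\left(D \right)} = -1$
$j = 9$ ($j = 7 - \left(\left(- \frac{3}{2}\right) 4 + 4\right) = 7 - \left(-6 + 4\right) = 7 - -2 = 7 + 2 = 9$)
$S{\left(o,z \right)} = -1$
$- S{\left(j,P{\left(\frac{0 - 1}{0 - 5} \right)} \right)} = \left(-1\right) \left(-1\right) = 1$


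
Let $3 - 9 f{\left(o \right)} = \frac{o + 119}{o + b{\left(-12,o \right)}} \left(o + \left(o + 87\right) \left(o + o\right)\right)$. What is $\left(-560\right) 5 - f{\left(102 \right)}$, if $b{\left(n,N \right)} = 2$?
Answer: $\frac{25309}{4} \approx 6327.3$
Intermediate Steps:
$f{\left(o \right)} = \frac{1}{3} - \frac{\left(119 + o\right) \left(o + 2 o \left(87 + o\right)\right)}{9 \left(2 + o\right)}$ ($f{\left(o \right)} = \frac{1}{3} - \frac{\frac{o + 119}{o + 2} \left(o + \left(o + 87\right) \left(o + o\right)\right)}{9} = \frac{1}{3} - \frac{\frac{119 + o}{2 + o} \left(o + \left(87 + o\right) 2 o\right)}{9} = \frac{1}{3} - \frac{\frac{119 + o}{2 + o} \left(o + 2 o \left(87 + o\right)\right)}{9} = \frac{1}{3} - \frac{\frac{1}{2 + o} \left(119 + o\right) \left(o + 2 o \left(87 + o\right)\right)}{9} = \frac{1}{3} - \frac{\left(119 + o\right) \left(o + 2 o \left(87 + o\right)\right)}{9 \left(2 + o\right)}$)
$\left(-560\right) 5 - f{\left(102 \right)} = \left(-560\right) 5 - \frac{6 - 2123844 - 413 \cdot 102^{2} - 2 \cdot 102^{3}}{9 \left(2 + 102\right)} = -2800 - \frac{6 - 2123844 - 4296852 - 2122416}{9 \cdot 104} = -2800 - \frac{1}{9} \cdot \frac{1}{104} \left(6 - 2123844 - 4296852 - 2122416\right) = -2800 - \frac{1}{9} \cdot \frac{1}{104} \left(-8543106\right) = -2800 - - \frac{36509}{4} = -2800 + \frac{36509}{4} = \frac{25309}{4}$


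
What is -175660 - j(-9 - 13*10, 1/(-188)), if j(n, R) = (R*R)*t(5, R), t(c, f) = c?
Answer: -6208527045/35344 ≈ -1.7566e+5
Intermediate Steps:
j(n, R) = 5*R² (j(n, R) = (R*R)*5 = R²*5 = 5*R²)
-175660 - j(-9 - 13*10, 1/(-188)) = -175660 - 5*(1/(-188))² = -175660 - 5*(-1/188)² = -175660 - 5/35344 = -6208527045/35344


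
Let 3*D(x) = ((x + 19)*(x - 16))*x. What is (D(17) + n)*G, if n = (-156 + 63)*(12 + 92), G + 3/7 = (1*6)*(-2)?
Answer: 823716/7 ≈ 1.1767e+5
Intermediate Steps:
G = -87/7 (G = -3/7 + (1*6)*(-2) = -3/7 + 6*(-2) = -3/7 - 12 = -87/7 ≈ -12.429)
n = -9672 (n = -93*104 = -9672)
D(x) = x*(-16 + x)*(19 + x)/3 (D(x) = (((x + 19)*(x - 16))*x)/3 = (((19 + x)*(-16 + x))*x)/3 = (((-16 + x)*(19 + x))*x)/3 = (x*(-16 + x)*(19 + x))/3 = x*(-16 + x)*(19 + x)/3)
(D(17) + n)*G = ((1/3)*17*(-304 + 17**2 + 3*17) - 9672)*(-87/7) = ((1/3)*17*(-304 + 289 + 51) - 9672)*(-87/7) = ((1/3)*17*36 - 9672)*(-87/7) = (204 - 9672)*(-87/7) = -9468*(-87/7) = 823716/7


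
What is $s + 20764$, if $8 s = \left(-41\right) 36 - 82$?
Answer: $\frac{82277}{4} \approx 20569.0$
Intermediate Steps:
$s = - \frac{779}{4}$ ($s = \frac{\left(-41\right) 36 - 82}{8} = \frac{-1476 - 82}{8} = \frac{1}{8} \left(-1558\right) = - \frac{779}{4} \approx -194.75$)
$s + 20764 = - \frac{779}{4} + 20764 = \frac{82277}{4}$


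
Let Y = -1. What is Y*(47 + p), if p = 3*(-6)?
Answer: -29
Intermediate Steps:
p = -18
Y*(47 + p) = -(47 - 18) = -1*29 = -29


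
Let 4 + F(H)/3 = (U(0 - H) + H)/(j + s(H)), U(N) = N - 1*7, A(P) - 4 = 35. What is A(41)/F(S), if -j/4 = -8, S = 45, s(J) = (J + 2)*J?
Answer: -27911/8595 ≈ -3.2474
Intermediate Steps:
s(J) = J*(2 + J) (s(J) = (2 + J)*J = J*(2 + J))
A(P) = 39 (A(P) = 4 + 35 = 39)
U(N) = -7 + N (U(N) = N - 7 = -7 + N)
j = 32 (j = -4*(-8) = 32)
F(H) = -12 - 21/(32 + H*(2 + H)) (F(H) = -12 + 3*(((-7 + (0 - H)) + H)/(32 + H*(2 + H))) = -12 + 3*(((-7 - H) + H)/(32 + H*(2 + H))) = -12 + 3*(-7/(32 + H*(2 + H))) = -12 - 21/(32 + H*(2 + H)))
A(41)/F(S) = 39/((3*(-135 - 4*45*(2 + 45))/(32 + 45*(2 + 45)))) = 39/((3*(-135 - 4*45*47)/(32 + 45*47))) = 39/((3*(-135 - 8460)/(32 + 2115))) = 39/((3*(-8595)/2147)) = 39/((3*(1/2147)*(-8595))) = 39/(-25785/2147) = 39*(-2147/25785) = -27911/8595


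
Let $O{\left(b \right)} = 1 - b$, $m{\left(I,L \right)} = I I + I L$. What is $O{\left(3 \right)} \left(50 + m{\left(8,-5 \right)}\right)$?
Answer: $-148$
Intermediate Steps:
$m{\left(I,L \right)} = I^{2} + I L$
$O{\left(3 \right)} \left(50 + m{\left(8,-5 \right)}\right) = \left(1 - 3\right) \left(50 + 8 \left(8 - 5\right)\right) = \left(1 - 3\right) \left(50 + 8 \cdot 3\right) = - 2 \left(50 + 24\right) = \left(-2\right) 74 = -148$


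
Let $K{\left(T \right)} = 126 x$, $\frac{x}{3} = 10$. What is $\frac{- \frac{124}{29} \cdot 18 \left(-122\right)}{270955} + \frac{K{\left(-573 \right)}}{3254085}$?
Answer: $\frac{20351165532}{568213498535} \approx 0.035816$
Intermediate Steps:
$x = 30$ ($x = 3 \cdot 10 = 30$)
$K{\left(T \right)} = 3780$ ($K{\left(T \right)} = 126 \cdot 30 = 3780$)
$\frac{- \frac{124}{29} \cdot 18 \left(-122\right)}{270955} + \frac{K{\left(-573 \right)}}{3254085} = \frac{- \frac{124}{29} \cdot 18 \left(-122\right)}{270955} + \frac{3780}{3254085} = \left(-124\right) \frac{1}{29} \cdot 18 \left(-122\right) \frac{1}{270955} + 3780 \cdot \frac{1}{3254085} = \left(- \frac{124}{29}\right) 18 \left(-122\right) \frac{1}{270955} + \frac{84}{72313} = \left(- \frac{2232}{29}\right) \left(-122\right) \frac{1}{270955} + \frac{84}{72313} = \frac{272304}{29} \cdot \frac{1}{270955} + \frac{84}{72313} = \frac{272304}{7857695} + \frac{84}{72313} = \frac{20351165532}{568213498535}$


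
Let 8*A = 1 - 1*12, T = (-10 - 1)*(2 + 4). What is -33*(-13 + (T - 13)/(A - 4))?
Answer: -2409/43 ≈ -56.023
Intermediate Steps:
T = -66 (T = -11*6 = -66)
A = -11/8 (A = (1 - 1*12)/8 = (1 - 12)/8 = (1/8)*(-11) = -11/8 ≈ -1.3750)
-33*(-13 + (T - 13)/(A - 4)) = -33*(-13 + (-66 - 13)/(-11/8 - 4)) = -33*(-13 - 79/(-43/8)) = -33*(-13 - 79*(-8/43)) = -33*(-13 + 632/43) = -33*73/43 = -2409/43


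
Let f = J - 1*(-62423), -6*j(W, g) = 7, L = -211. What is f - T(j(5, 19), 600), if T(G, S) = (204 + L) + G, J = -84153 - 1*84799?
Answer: -639125/6 ≈ -1.0652e+5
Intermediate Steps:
j(W, g) = -7/6 (j(W, g) = -⅙*7 = -7/6)
J = -168952 (J = -84153 - 84799 = -168952)
f = -106529 (f = -168952 - 1*(-62423) = -168952 + 62423 = -106529)
T(G, S) = -7 + G (T(G, S) = (204 - 211) + G = -7 + G)
f - T(j(5, 19), 600) = -106529 - (-7 - 7/6) = -106529 - 1*(-49/6) = -106529 + 49/6 = -639125/6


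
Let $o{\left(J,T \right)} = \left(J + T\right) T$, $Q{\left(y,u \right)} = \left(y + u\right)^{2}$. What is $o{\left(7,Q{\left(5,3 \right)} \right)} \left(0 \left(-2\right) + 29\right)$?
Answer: $131776$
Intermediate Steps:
$Q{\left(y,u \right)} = \left(u + y\right)^{2}$
$o{\left(J,T \right)} = T \left(J + T\right)$
$o{\left(7,Q{\left(5,3 \right)} \right)} \left(0 \left(-2\right) + 29\right) = \left(3 + 5\right)^{2} \left(7 + \left(3 + 5\right)^{2}\right) \left(0 \left(-2\right) + 29\right) = 8^{2} \left(7 + 8^{2}\right) \left(0 + 29\right) = 64 \left(7 + 64\right) 29 = 64 \cdot 71 \cdot 29 = 4544 \cdot 29 = 131776$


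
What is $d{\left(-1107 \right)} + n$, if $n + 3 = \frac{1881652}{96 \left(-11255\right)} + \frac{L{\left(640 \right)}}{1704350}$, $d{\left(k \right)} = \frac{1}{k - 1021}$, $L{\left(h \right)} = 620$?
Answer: $- \frac{11613210644513}{2449216397040} \approx -4.7416$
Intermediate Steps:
$d{\left(k \right)} = \frac{1}{-1021 + k}$
$n = - \frac{43654359763}{9207580440}$ ($n = -3 + \left(\frac{1881652}{96 \left(-11255\right)} + \frac{620}{1704350}\right) = -3 + \left(\frac{1881652}{-1080480} + 620 \cdot \frac{1}{1704350}\right) = -3 + \left(1881652 \left(- \frac{1}{1080480}\right) + \frac{62}{170435}\right) = -3 + \left(- \frac{470413}{270120} + \frac{62}{170435}\right) = -3 - \frac{16031618443}{9207580440} = - \frac{43654359763}{9207580440} \approx -4.7411$)
$d{\left(-1107 \right)} + n = \frac{1}{-1021 - 1107} - \frac{43654359763}{9207580440} = \frac{1}{-2128} - \frac{43654359763}{9207580440} = - \frac{1}{2128} - \frac{43654359763}{9207580440} = - \frac{11613210644513}{2449216397040}$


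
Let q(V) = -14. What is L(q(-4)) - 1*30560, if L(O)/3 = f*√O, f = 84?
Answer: -30560 + 252*I*√14 ≈ -30560.0 + 942.9*I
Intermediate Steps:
L(O) = 252*√O (L(O) = 3*(84*√O) = 252*√O)
L(q(-4)) - 1*30560 = 252*√(-14) - 1*30560 = 252*(I*√14) - 30560 = 252*I*√14 - 30560 = -30560 + 252*I*√14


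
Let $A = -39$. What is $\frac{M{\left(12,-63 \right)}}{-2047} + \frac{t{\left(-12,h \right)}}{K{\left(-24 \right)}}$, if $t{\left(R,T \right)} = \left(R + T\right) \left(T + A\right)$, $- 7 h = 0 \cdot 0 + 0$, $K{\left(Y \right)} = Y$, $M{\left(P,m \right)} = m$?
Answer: $- \frac{79707}{4094} \approx -19.469$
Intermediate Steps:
$h = 0$ ($h = - \frac{0 \cdot 0 + 0}{7} = - \frac{0 + 0}{7} = \left(- \frac{1}{7}\right) 0 = 0$)
$t{\left(R,T \right)} = \left(-39 + T\right) \left(R + T\right)$ ($t{\left(R,T \right)} = \left(R + T\right) \left(T - 39\right) = \left(R + T\right) \left(-39 + T\right) = \left(-39 + T\right) \left(R + T\right)$)
$\frac{M{\left(12,-63 \right)}}{-2047} + \frac{t{\left(-12,h \right)}}{K{\left(-24 \right)}} = - \frac{63}{-2047} + \frac{0^{2} - -468 - 0 - 0}{-24} = \left(-63\right) \left(- \frac{1}{2047}\right) + \left(0 + 468 + 0 + 0\right) \left(- \frac{1}{24}\right) = \frac{63}{2047} + 468 \left(- \frac{1}{24}\right) = \frac{63}{2047} - \frac{39}{2} = - \frac{79707}{4094}$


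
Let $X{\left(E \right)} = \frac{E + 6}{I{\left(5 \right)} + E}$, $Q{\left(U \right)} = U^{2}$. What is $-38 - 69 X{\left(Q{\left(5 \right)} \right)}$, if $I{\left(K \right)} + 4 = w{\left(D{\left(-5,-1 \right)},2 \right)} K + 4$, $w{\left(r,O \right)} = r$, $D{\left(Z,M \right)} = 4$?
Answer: $- \frac{1283}{15} \approx -85.533$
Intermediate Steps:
$I{\left(K \right)} = 4 K$ ($I{\left(K \right)} = -4 + \left(4 K + 4\right) = -4 + \left(4 + 4 K\right) = 4 K$)
$X{\left(E \right)} = \frac{6 + E}{20 + E}$ ($X{\left(E \right)} = \frac{E + 6}{4 \cdot 5 + E} = \frac{6 + E}{20 + E}$)
$-38 - 69 X{\left(Q{\left(5 \right)} \right)} = -38 - 69 \frac{6 + 5^{2}}{20 + 5^{2}} = -38 - 69 \frac{6 + 25}{20 + 25} = -38 - 69 \cdot \frac{1}{45} \cdot 31 = -38 - \frac{713}{15} = - \frac{1283}{15}$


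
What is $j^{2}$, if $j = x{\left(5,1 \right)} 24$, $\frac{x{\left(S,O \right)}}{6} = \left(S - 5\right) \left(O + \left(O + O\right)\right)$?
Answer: $0$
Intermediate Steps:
$x{\left(S,O \right)} = 18 O \left(-5 + S\right)$ ($x{\left(S,O \right)} = 6 \left(S - 5\right) \left(O + \left(O + O\right)\right) = 6 \left(-5 + S\right) \left(O + 2 O\right) = 6 \left(-5 + S\right) 3 O = 6 \cdot 3 O \left(-5 + S\right) = 18 O \left(-5 + S\right)$)
$j = 0$ ($j = 18 \cdot 1 \left(-5 + 5\right) 24 = 18 \cdot 1 \cdot 0 \cdot 24 = 0 \cdot 24 = 0$)
$j^{2} = 0^{2} = 0$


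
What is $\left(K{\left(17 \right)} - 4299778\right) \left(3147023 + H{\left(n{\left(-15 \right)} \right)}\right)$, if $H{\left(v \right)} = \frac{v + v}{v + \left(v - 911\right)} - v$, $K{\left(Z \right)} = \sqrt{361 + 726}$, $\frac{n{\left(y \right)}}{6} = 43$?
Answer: $- \frac{5344502193991702}{395} + \frac{1242971659 \sqrt{1087}}{395} \approx -1.353 \cdot 10^{13}$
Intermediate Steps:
$n{\left(y \right)} = 258$ ($n{\left(y \right)} = 6 \cdot 43 = 258$)
$K{\left(Z \right)} = \sqrt{1087}$
$H{\left(v \right)} = - v + \frac{2 v}{-911 + 2 v}$ ($H{\left(v \right)} = \frac{2 v}{v + \left(v - 911\right)} - v = \frac{2 v}{v + \left(-911 + v\right)} - v = \frac{2 v}{-911 + 2 v} - v = - v + \frac{2 v}{-911 + 2 v}$)
$\left(K{\left(17 \right)} - 4299778\right) \left(3147023 + H{\left(n{\left(-15 \right)} \right)}\right) = \left(\sqrt{1087} - 4299778\right) \left(3147023 + \frac{258 \left(913 - 516\right)}{-911 + 2 \cdot 258}\right) = \left(-4299778 + \sqrt{1087}\right) \left(3147023 + \frac{258 \left(913 - 516\right)}{-911 + 516}\right) = \left(-4299778 + \sqrt{1087}\right) \left(3147023 + 258 \frac{1}{-395} \cdot 397\right) = \left(-4299778 + \sqrt{1087}\right) \left(3147023 + 258 \left(- \frac{1}{395}\right) 397\right) = \left(-4299778 + \sqrt{1087}\right) \left(3147023 - \frac{102426}{395}\right) = \left(-4299778 + \sqrt{1087}\right) \frac{1242971659}{395} = - \frac{5344502193991702}{395} + \frac{1242971659 \sqrt{1087}}{395}$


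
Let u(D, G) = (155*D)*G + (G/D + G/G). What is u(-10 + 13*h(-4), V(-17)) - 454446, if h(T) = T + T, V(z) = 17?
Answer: -86051207/114 ≈ -7.5484e+5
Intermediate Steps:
h(T) = 2*T
u(D, G) = 1 + G/D + 155*D*G (u(D, G) = 155*D*G + (G/D + 1) = 155*D*G + (1 + G/D) = 1 + G/D + 155*D*G)
u(-10 + 13*h(-4), V(-17)) - 454446 = (1 + 17/(-10 + 13*(2*(-4))) + 155*(-10 + 13*(2*(-4)))*17) - 454446 = (1 + 17/(-10 + 13*(-8)) + 155*(-10 + 13*(-8))*17) - 454446 = (1 + 17/(-10 - 104) + 155*(-10 - 104)*17) - 454446 = (1 + 17/(-114) + 155*(-114)*17) - 454446 = (1 + 17*(-1/114) - 300390) - 454446 = (1 - 17/114 - 300390) - 454446 = -34244363/114 - 454446 = -86051207/114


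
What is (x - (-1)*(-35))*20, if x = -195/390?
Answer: -710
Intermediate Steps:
x = -1/2 (x = -195*1/390 = -1/2 ≈ -0.50000)
(x - (-1)*(-35))*20 = (-1/2 - (-1)*(-35))*20 = (-1/2 - 1*35)*20 = (-1/2 - 35)*20 = -71/2*20 = -710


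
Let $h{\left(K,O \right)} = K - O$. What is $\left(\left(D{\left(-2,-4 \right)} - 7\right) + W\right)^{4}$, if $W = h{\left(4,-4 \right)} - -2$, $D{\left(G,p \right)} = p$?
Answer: $1$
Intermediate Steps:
$W = 10$ ($W = \left(4 - -4\right) - -2 = \left(4 + 4\right) + 2 = 8 + 2 = 10$)
$\left(\left(D{\left(-2,-4 \right)} - 7\right) + W\right)^{4} = \left(\left(-4 - 7\right) + 10\right)^{4} = \left(-11 + 10\right)^{4} = \left(-1\right)^{4} = 1$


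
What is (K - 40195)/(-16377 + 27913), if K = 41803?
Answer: 201/1442 ≈ 0.13939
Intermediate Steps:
(K - 40195)/(-16377 + 27913) = (41803 - 40195)/(-16377 + 27913) = 1608/11536 = 1608*(1/11536) = 201/1442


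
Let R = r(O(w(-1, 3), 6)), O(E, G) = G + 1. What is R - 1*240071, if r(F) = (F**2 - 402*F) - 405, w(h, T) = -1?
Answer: -243241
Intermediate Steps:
O(E, G) = 1 + G
r(F) = -405 + F**2 - 402*F
R = -3170 (R = -405 + (1 + 6)**2 - 402*(1 + 6) = -405 + 7**2 - 402*7 = -405 + 49 - 2814 = -3170)
R - 1*240071 = -3170 - 1*240071 = -3170 - 240071 = -243241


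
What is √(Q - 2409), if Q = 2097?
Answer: 2*I*√78 ≈ 17.664*I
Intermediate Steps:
√(Q - 2409) = √(2097 - 2409) = √(-312) = 2*I*√78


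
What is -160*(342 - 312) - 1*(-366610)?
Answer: 361810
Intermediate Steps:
-160*(342 - 312) - 1*(-366610) = -160*30 + 366610 = -4800 + 366610 = 361810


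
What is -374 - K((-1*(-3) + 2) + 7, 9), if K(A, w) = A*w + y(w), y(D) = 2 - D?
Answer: -475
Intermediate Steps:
K(A, w) = 2 - w + A*w (K(A, w) = A*w + (2 - w) = 2 - w + A*w)
-374 - K((-1*(-3) + 2) + 7, 9) = -374 - (2 - 1*9 + ((-1*(-3) + 2) + 7)*9) = -374 - (2 - 9 + ((3 + 2) + 7)*9) = -374 - (2 - 9 + (5 + 7)*9) = -374 - (2 - 9 + 12*9) = -374 - (2 - 9 + 108) = -374 - 1*101 = -374 - 101 = -475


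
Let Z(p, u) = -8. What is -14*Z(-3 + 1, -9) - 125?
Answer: -13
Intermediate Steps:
-14*Z(-3 + 1, -9) - 125 = -14*(-8) - 125 = 112 - 125 = -13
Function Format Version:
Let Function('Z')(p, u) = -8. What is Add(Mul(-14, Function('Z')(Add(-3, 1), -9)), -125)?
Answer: -13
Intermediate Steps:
Add(Mul(-14, Function('Z')(Add(-3, 1), -9)), -125) = Add(Mul(-14, -8), -125) = Add(112, -125) = -13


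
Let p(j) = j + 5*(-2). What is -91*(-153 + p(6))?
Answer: 14287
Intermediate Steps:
p(j) = -10 + j (p(j) = j - 10 = -10 + j)
-91*(-153 + p(6)) = -91*(-153 + (-10 + 6)) = -91*(-153 - 4) = -91*(-157) = 14287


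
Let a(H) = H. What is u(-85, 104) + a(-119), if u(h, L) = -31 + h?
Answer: -235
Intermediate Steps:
u(-85, 104) + a(-119) = (-31 - 85) - 119 = -116 - 119 = -235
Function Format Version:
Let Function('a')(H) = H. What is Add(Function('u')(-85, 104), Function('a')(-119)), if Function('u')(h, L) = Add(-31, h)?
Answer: -235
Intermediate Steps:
Add(Function('u')(-85, 104), Function('a')(-119)) = Add(Add(-31, -85), -119) = Add(-116, -119) = -235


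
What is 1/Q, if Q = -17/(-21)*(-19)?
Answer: -21/323 ≈ -0.065015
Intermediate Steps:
Q = -323/21 (Q = -17*(-1/21)*(-19) = (17/21)*(-19) = -323/21 ≈ -15.381)
1/Q = 1/(-323/21) = -21/323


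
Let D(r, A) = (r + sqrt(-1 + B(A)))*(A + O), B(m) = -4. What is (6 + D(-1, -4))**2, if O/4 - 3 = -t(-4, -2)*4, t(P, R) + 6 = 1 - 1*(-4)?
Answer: -2556 - 864*I*sqrt(5) ≈ -2556.0 - 1932.0*I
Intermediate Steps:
t(P, R) = -1 (t(P, R) = -6 + (1 - 1*(-4)) = -6 + (1 + 4) = -6 + 5 = -1)
O = 28 (O = 12 + 4*(-1*(-1)*4) = 12 + 4*(1*4) = 12 + 4*4 = 12 + 16 = 28)
D(r, A) = (28 + A)*(r + I*sqrt(5)) (D(r, A) = (r + sqrt(-1 - 4))*(A + 28) = (r + sqrt(-5))*(28 + A) = (r + I*sqrt(5))*(28 + A) = (28 + A)*(r + I*sqrt(5)))
(6 + D(-1, -4))**2 = (6 + (28*(-1) - 4*(-1) + 28*I*sqrt(5) + I*(-4)*sqrt(5)))**2 = (6 + (-28 + 4 + 28*I*sqrt(5) - 4*I*sqrt(5)))**2 = (6 + (-24 + 24*I*sqrt(5)))**2 = (-18 + 24*I*sqrt(5))**2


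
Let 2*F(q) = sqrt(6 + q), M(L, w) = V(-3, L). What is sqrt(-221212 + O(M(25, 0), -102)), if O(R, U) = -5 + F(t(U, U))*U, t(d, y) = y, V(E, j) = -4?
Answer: sqrt(-221217 - 204*I*sqrt(6)) ≈ 0.5312 - 470.34*I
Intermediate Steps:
M(L, w) = -4
F(q) = sqrt(6 + q)/2
O(R, U) = -5 + U*sqrt(6 + U)/2 (O(R, U) = -5 + (sqrt(6 + U)/2)*U = -5 + U*sqrt(6 + U)/2)
sqrt(-221212 + O(M(25, 0), -102)) = sqrt(-221212 + (-5 + (1/2)*(-102)*sqrt(6 - 102))) = sqrt(-221212 + (-5 + (1/2)*(-102)*sqrt(-96))) = sqrt(-221212 + (-5 + (1/2)*(-102)*(4*I*sqrt(6)))) = sqrt(-221212 + (-5 - 204*I*sqrt(6))) = sqrt(-221217 - 204*I*sqrt(6))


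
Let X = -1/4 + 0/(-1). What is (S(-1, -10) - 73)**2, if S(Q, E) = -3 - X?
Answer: 91809/16 ≈ 5738.1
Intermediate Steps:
X = -1/4 (X = -1*1/4 + 0*(-1) = -1/4 + 0 = -1/4 ≈ -0.25000)
S(Q, E) = -11/4 (S(Q, E) = -3 - 1*(-1/4) = -3 + 1/4 = -11/4)
(S(-1, -10) - 73)**2 = (-11/4 - 73)**2 = (-303/4)**2 = 91809/16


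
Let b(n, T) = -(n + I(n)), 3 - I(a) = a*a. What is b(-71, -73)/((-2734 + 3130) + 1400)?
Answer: 5109/1796 ≈ 2.8447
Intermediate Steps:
I(a) = 3 - a**2 (I(a) = 3 - a*a = 3 - a**2)
b(n, T) = -3 + n**2 - n (b(n, T) = -(n + (3 - n**2)) = -(3 + n - n**2) = -3 + n**2 - n)
b(-71, -73)/((-2734 + 3130) + 1400) = (-3 + (-71)**2 - 1*(-71))/((-2734 + 3130) + 1400) = (-3 + 5041 + 71)/(396 + 1400) = 5109/1796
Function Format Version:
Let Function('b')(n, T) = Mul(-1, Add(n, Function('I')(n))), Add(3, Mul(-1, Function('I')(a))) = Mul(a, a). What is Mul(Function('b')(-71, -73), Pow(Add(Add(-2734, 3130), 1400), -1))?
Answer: Rational(5109, 1796) ≈ 2.8447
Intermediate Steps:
Function('I')(a) = Add(3, Mul(-1, Pow(a, 2))) (Function('I')(a) = Add(3, Mul(-1, Mul(a, a))) = Add(3, Mul(-1, Pow(a, 2))))
Function('b')(n, T) = Add(-3, Pow(n, 2), Mul(-1, n)) (Function('b')(n, T) = Mul(-1, Add(n, Add(3, Mul(-1, Pow(n, 2))))) = Mul(-1, Add(3, n, Mul(-1, Pow(n, 2)))) = Add(-3, Pow(n, 2), Mul(-1, n)))
Mul(Function('b')(-71, -73), Pow(Add(Add(-2734, 3130), 1400), -1)) = Mul(Add(-3, Pow(-71, 2), Mul(-1, -71)), Pow(Add(Add(-2734, 3130), 1400), -1)) = Mul(Add(-3, 5041, 71), Pow(Add(396, 1400), -1)) = Mul(5109, Pow(1796, -1)) = Mul(5109, Rational(1, 1796)) = Rational(5109, 1796)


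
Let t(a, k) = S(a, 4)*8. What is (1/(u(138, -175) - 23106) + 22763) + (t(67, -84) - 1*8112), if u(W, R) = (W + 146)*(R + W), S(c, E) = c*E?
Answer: 564547129/33614 ≈ 16795.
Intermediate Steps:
S(c, E) = E*c
u(W, R) = (146 + W)*(R + W)
t(a, k) = 32*a (t(a, k) = (4*a)*8 = 32*a)
(1/(u(138, -175) - 23106) + 22763) + (t(67, -84) - 1*8112) = (1/((138² + 146*(-175) + 146*138 - 175*138) - 23106) + 22763) + (32*67 - 1*8112) = (1/((19044 - 25550 + 20148 - 24150) - 23106) + 22763) + (2144 - 8112) = (1/(-10508 - 23106) + 22763) - 5968 = (1/(-33614) + 22763) - 5968 = (-1/33614 + 22763) - 5968 = 765155481/33614 - 5968 = 564547129/33614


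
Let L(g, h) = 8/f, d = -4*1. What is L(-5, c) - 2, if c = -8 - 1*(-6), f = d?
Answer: -4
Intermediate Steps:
d = -4
f = -4
c = -2 (c = -8 + 6 = -2)
L(g, h) = -2 (L(g, h) = 8/(-4) = 8*(-¼) = -2)
L(-5, c) - 2 = -2 - 2 = -4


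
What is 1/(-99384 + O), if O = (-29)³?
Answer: -1/123773 ≈ -8.0793e-6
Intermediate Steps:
O = -24389
1/(-99384 + O) = 1/(-99384 - 24389) = 1/(-123773) = -1/123773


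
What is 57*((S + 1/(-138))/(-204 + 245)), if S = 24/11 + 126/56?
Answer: 255227/41492 ≈ 6.1512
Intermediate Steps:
S = 195/44 (S = 24*(1/11) + 126*(1/56) = 24/11 + 9/4 = 195/44 ≈ 4.4318)
57*((S + 1/(-138))/(-204 + 245)) = 57*((195/44 + 1/(-138))/(-204 + 245)) = 57*((195/44 - 1/138)/41) = 57*((13433/3036)*(1/41)) = 57*(13433/124476) = 255227/41492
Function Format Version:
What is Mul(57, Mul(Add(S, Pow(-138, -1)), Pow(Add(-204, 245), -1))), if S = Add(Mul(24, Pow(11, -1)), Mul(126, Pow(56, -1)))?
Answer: Rational(255227, 41492) ≈ 6.1512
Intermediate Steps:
S = Rational(195, 44) (S = Add(Mul(24, Rational(1, 11)), Mul(126, Rational(1, 56))) = Add(Rational(24, 11), Rational(9, 4)) = Rational(195, 44) ≈ 4.4318)
Mul(57, Mul(Add(S, Pow(-138, -1)), Pow(Add(-204, 245), -1))) = Mul(57, Mul(Add(Rational(195, 44), Pow(-138, -1)), Pow(Add(-204, 245), -1))) = Mul(57, Mul(Add(Rational(195, 44), Rational(-1, 138)), Pow(41, -1))) = Mul(57, Mul(Rational(13433, 3036), Rational(1, 41))) = Mul(57, Rational(13433, 124476)) = Rational(255227, 41492)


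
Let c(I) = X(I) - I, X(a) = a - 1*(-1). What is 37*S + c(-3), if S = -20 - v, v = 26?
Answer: -1701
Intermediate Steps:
X(a) = 1 + a (X(a) = a + 1 = 1 + a)
S = -46 (S = -20 - 1*26 = -20 - 26 = -46)
c(I) = 1 (c(I) = (1 + I) - I = 1)
37*S + c(-3) = 37*(-46) + 1 = -1702 + 1 = -1701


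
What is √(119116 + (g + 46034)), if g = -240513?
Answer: I*√75363 ≈ 274.52*I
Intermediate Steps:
√(119116 + (g + 46034)) = √(119116 + (-240513 + 46034)) = √(119116 - 194479) = √(-75363) = I*√75363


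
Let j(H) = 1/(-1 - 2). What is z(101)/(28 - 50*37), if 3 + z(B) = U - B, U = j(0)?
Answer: 313/5466 ≈ 0.057263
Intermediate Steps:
j(H) = -⅓ (j(H) = 1/(-3) = -⅓)
U = -⅓ ≈ -0.33333
z(B) = -10/3 - B (z(B) = -3 + (-⅓ - B) = -10/3 - B)
z(101)/(28 - 50*37) = (-10/3 - 1*101)/(28 - 50*37) = (-10/3 - 101)/(28 - 1850) = -313/3/(-1822) = -313/3*(-1/1822) = 313/5466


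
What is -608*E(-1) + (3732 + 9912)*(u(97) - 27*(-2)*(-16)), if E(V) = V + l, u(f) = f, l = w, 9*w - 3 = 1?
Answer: -94181492/9 ≈ -1.0465e+7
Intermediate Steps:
w = 4/9 (w = ⅓ + (⅑)*1 = ⅓ + ⅑ = 4/9 ≈ 0.44444)
l = 4/9 ≈ 0.44444
E(V) = 4/9 + V (E(V) = V + 4/9 = 4/9 + V)
-608*E(-1) + (3732 + 9912)*(u(97) - 27*(-2)*(-16)) = -608*(4/9 - 1) + (3732 + 9912)*(97 - 27*(-2)*(-16)) = -608*(-5/9) + 13644*(97 + 54*(-16)) = 3040/9 + 13644*(97 - 864) = 3040/9 + 13644*(-767) = 3040/9 - 10464948 = -94181492/9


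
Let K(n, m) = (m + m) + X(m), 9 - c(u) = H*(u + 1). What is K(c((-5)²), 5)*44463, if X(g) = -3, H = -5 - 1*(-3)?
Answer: 311241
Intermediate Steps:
H = -2 (H = -5 + 3 = -2)
c(u) = 11 + 2*u (c(u) = 9 - (-2)*(u + 1) = 9 - (-2)*(1 + u) = 9 - (-2 - 2*u) = 9 + (2 + 2*u) = 11 + 2*u)
K(n, m) = -3 + 2*m (K(n, m) = (m + m) - 3 = 2*m - 3 = -3 + 2*m)
K(c((-5)²), 5)*44463 = (-3 + 2*5)*44463 = (-3 + 10)*44463 = 7*44463 = 311241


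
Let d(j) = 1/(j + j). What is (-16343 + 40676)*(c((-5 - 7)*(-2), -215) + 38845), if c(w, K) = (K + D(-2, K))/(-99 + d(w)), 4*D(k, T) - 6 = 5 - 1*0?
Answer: 4490966198739/4751 ≈ 9.4527e+8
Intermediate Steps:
D(k, T) = 11/4 (D(k, T) = 3/2 + (5 - 1*0)/4 = 3/2 + (5 + 0)/4 = 3/2 + (1/4)*5 = 3/2 + 5/4 = 11/4)
d(j) = 1/(2*j)
c(w, K) = (11/4 + K)/(-99 + 1/(2*w)) (c(w, K) = (K + 11/4)/(-99 + 1/(2*w)) = (11/4 + K)/(-99 + 1/(2*w)))
(-16343 + 40676)*(c((-5 - 7)*(-2), -215) + 38845) = (-16343 + 40676)*(-(-5 - 7)*(-2)*(11 + 4*(-215))/(-2 + 396*((-5 - 7)*(-2))) + 38845) = 24333*(-(-12*(-2))*(11 - 860)/(-2 + 396*(-12*(-2))) + 38845) = 24333*(-1*24*(-849)/(-2 + 396*24) + 38845) = 24333*(-1*24*(-849)/(-2 + 9504) + 38845) = 24333*(-1*24*(-849)/9502 + 38845) = 24333*(-1*24*1/9502*(-849) + 38845) = 24333*(10188/4751 + 38845) = 24333*(184562783/4751) = 4490966198739/4751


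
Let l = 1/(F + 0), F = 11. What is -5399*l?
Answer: -5399/11 ≈ -490.82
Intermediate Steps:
l = 1/11 (l = 1/(11 + 0) = 1/11 ≈ 0.090909)
-5399*l = -5399*1/11 = -5399/11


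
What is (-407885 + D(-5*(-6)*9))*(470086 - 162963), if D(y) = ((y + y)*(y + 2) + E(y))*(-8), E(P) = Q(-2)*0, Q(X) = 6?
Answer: -486152674775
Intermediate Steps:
E(P) = 0 (E(P) = 6*0 = 0)
D(y) = -16*y*(2 + y) (D(y) = ((y + y)*(y + 2) + 0)*(-8) = ((2*y)*(2 + y) + 0)*(-8) = (2*y*(2 + y) + 0)*(-8) = (2*y*(2 + y))*(-8) = -16*y*(2 + y))
(-407885 + D(-5*(-6)*9))*(470086 - 162963) = (-407885 + 16*(-5*(-6)*9)*(-2 - (-5*(-6))*9))*(470086 - 162963) = (-407885 + 16*(30*9)*(-2 - 30*9))*307123 = (-407885 + 16*270*(-2 - 1*270))*307123 = (-407885 + 16*270*(-2 - 270))*307123 = (-407885 + 16*270*(-272))*307123 = (-407885 - 1175040)*307123 = -1582925*307123 = -486152674775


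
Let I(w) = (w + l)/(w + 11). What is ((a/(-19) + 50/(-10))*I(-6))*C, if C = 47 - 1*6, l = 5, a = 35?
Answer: 1066/19 ≈ 56.105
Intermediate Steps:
C = 41 (C = 47 - 6 = 41)
I(w) = (5 + w)/(11 + w) (I(w) = (w + 5)/(w + 11) = (5 + w)/(11 + w))
((a/(-19) + 50/(-10))*I(-6))*C = ((35/(-19) + 50/(-10))*((5 - 6)/(11 - 6)))*41 = ((35*(-1/19) + 50*(-⅒))*(-1/5))*41 = ((-35/19 - 5)*((⅕)*(-1)))*41 = -130/19*(-⅕)*41 = (26/19)*41 = 1066/19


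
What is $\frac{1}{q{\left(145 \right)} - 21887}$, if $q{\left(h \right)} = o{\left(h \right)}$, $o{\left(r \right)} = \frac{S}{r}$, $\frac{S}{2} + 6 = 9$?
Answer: $- \frac{145}{3173609} \approx -4.5689 \cdot 10^{-5}$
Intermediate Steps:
$S = 6$ ($S = -12 + 2 \cdot 9 = -12 + 18 = 6$)
$o{\left(r \right)} = \frac{6}{r}$
$q{\left(h \right)} = \frac{6}{h}$
$\frac{1}{q{\left(145 \right)} - 21887} = \frac{1}{\frac{6}{145} - 21887} = \frac{1}{- \frac{3173609}{145}} = - \frac{145}{3173609}$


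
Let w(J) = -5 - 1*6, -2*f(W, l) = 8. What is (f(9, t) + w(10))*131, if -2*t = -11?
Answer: -1965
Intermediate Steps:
t = 11/2 (t = -½*(-11) = 11/2 ≈ 5.5000)
f(W, l) = -4 (f(W, l) = -½*8 = -4)
w(J) = -11 (w(J) = -5 - 6 = -11)
(f(9, t) + w(10))*131 = (-4 - 11)*131 = -15*131 = -1965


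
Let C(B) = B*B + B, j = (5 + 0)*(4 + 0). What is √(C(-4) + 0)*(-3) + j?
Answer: 20 - 6*√3 ≈ 9.6077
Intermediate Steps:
j = 20 (j = 5*4 = 20)
C(B) = B + B² (C(B) = B² + B = B + B²)
√(C(-4) + 0)*(-3) + j = √(-4*(1 - 4) + 0)*(-3) + 20 = √(-4*(-3) + 0)*(-3) + 20 = √(12 + 0)*(-3) + 20 = √12*(-3) + 20 = (2*√3)*(-3) + 20 = -6*√3 + 20 = 20 - 6*√3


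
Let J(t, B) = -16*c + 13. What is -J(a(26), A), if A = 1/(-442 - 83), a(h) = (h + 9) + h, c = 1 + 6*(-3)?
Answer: -285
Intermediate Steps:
c = -17 (c = 1 - 18 = -17)
a(h) = 9 + 2*h (a(h) = (9 + h) + h = 9 + 2*h)
A = -1/525 (A = 1/(-525) = -1/525 ≈ -0.0019048)
J(t, B) = 285 (J(t, B) = -16*(-17) + 13 = 272 + 13 = 285)
-J(a(26), A) = -1*285 = -285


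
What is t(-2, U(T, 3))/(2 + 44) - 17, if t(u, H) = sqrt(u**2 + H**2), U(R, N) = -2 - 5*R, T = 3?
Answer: -17 + sqrt(293)/46 ≈ -16.628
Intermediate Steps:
t(u, H) = sqrt(H**2 + u**2)
t(-2, U(T, 3))/(2 + 44) - 17 = sqrt((-2 - 5*3)**2 + (-2)**2)/(2 + 44) - 17 = sqrt((-2 - 15)**2 + 4)/46 - 17 = sqrt((-17)**2 + 4)*(1/46) - 17 = sqrt(289 + 4)*(1/46) - 17 = sqrt(293)*(1/46) - 17 = sqrt(293)/46 - 17 = -17 + sqrt(293)/46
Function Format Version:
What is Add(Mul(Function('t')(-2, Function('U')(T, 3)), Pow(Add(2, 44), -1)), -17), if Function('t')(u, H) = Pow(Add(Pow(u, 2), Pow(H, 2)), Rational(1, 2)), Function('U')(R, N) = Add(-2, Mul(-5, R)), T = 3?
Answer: Add(-17, Mul(Rational(1, 46), Pow(293, Rational(1, 2)))) ≈ -16.628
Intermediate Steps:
Function('t')(u, H) = Pow(Add(Pow(H, 2), Pow(u, 2)), Rational(1, 2))
Add(Mul(Function('t')(-2, Function('U')(T, 3)), Pow(Add(2, 44), -1)), -17) = Add(Mul(Pow(Add(Pow(Add(-2, Mul(-5, 3)), 2), Pow(-2, 2)), Rational(1, 2)), Pow(Add(2, 44), -1)), -17) = Add(Mul(Pow(Add(Pow(Add(-2, -15), 2), 4), Rational(1, 2)), Pow(46, -1)), -17) = Add(Mul(Pow(Add(Pow(-17, 2), 4), Rational(1, 2)), Rational(1, 46)), -17) = Add(Mul(Pow(Add(289, 4), Rational(1, 2)), Rational(1, 46)), -17) = Add(Mul(Pow(293, Rational(1, 2)), Rational(1, 46)), -17) = Add(Mul(Rational(1, 46), Pow(293, Rational(1, 2))), -17) = Add(-17, Mul(Rational(1, 46), Pow(293, Rational(1, 2))))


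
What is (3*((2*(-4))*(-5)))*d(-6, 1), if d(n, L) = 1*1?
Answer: 120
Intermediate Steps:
d(n, L) = 1
(3*((2*(-4))*(-5)))*d(-6, 1) = (3*((2*(-4))*(-5)))*1 = (3*(-8*(-5)))*1 = (3*40)*1 = 120*1 = 120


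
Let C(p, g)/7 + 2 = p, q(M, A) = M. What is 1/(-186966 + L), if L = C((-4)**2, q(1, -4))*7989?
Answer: 1/595956 ≈ 1.6780e-6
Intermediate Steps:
C(p, g) = -14 + 7*p
L = 782922 (L = (-14 + 7*(-4)**2)*7989 = (-14 + 7*16)*7989 = (-14 + 112)*7989 = 98*7989 = 782922)
1/(-186966 + L) = 1/(-186966 + 782922) = 1/595956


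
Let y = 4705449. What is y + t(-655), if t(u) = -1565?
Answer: 4703884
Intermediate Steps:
y + t(-655) = 4705449 - 1565 = 4703884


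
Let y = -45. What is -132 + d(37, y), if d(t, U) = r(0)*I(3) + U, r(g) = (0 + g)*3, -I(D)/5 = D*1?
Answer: -177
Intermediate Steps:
I(D) = -5*D
r(g) = 3*g (r(g) = g*3 = 3*g)
d(t, U) = U (d(t, U) = (3*0)*(-5*3) + U = 0*(-15) + U = 0 + U = U)
-132 + d(37, y) = -132 - 45 = -177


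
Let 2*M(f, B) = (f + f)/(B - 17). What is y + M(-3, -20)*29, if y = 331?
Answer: 12334/37 ≈ 333.35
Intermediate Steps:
M(f, B) = f/(-17 + B) (M(f, B) = ((f + f)/(B - 17))/2 = ((2*f)/(-17 + B))/2 = (2*f/(-17 + B))/2 = f/(-17 + B))
y + M(-3, -20)*29 = 331 - 3/(-17 - 20)*29 = 331 - 3/(-37)*29 = 331 - 3*(-1/37)*29 = 331 + (3/37)*29 = 331 + 87/37 = 12334/37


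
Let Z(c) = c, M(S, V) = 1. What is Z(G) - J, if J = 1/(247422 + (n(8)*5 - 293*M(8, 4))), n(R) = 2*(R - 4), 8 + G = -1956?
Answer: -485439917/247169 ≈ -1964.0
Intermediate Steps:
G = -1964 (G = -8 - 1956 = -1964)
n(R) = -8 + 2*R (n(R) = 2*(-4 + R) = -8 + 2*R)
J = 1/247169 (J = 1/(247422 + ((-8 + 2*8)*5 - 293*1)) = 1/(247422 + ((-8 + 16)*5 - 293)) = 1/(247422 + (8*5 - 293)) = 1/(247422 + (40 - 293)) = 1/(247422 - 253) = 1/247169 ≈ 4.0458e-6)
Z(G) - J = -1964 - 1*1/247169 = -1964 - 1/247169 = -485439917/247169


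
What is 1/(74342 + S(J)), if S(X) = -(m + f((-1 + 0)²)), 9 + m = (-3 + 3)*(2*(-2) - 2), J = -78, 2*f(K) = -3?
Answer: 2/148705 ≈ 1.3449e-5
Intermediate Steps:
f(K) = -3/2 (f(K) = (½)*(-3) = -3/2)
m = -9 (m = -9 + (-3 + 3)*(2*(-2) - 2) = -9 + 0*(-4 - 2) = -9 + 0*(-6) = -9 + 0 = -9)
S(X) = 21/2 (S(X) = -(-9 - 3/2) = -1*(-21/2) = 21/2)
1/(74342 + S(J)) = 1/(74342 + 21/2) = 1/(148705/2) = 2/148705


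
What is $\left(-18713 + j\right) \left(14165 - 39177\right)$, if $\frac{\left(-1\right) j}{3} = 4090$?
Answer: $774946796$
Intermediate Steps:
$j = -12270$ ($j = \left(-3\right) 4090 = -12270$)
$\left(-18713 + j\right) \left(14165 - 39177\right) = \left(-18713 - 12270\right) \left(14165 - 39177\right) = \left(-30983\right) \left(-25012\right) = 774946796$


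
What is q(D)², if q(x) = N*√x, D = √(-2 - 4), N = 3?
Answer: 9*I*√6 ≈ 22.045*I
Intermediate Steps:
D = I*√6 (D = √(-6) = I*√6 ≈ 2.4495*I)
q(x) = 3*√x
q(D)² = (3*√(I*√6))² = (3*(6^(¼)*√I))² = (3*6^(¼)*√I)² = 9*I*√6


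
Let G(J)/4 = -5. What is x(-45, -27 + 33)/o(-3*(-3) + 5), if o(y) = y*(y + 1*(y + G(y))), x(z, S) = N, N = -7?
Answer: -1/16 ≈ -0.062500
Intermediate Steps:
G(J) = -20 (G(J) = 4*(-5) = -20)
x(z, S) = -7
o(y) = y*(-20 + 2*y) (o(y) = y*(y + 1*(y - 20)) = y*(y + 1*(-20 + y)) = y*(y + (-20 + y)) = y*(-20 + 2*y))
x(-45, -27 + 33)/o(-3*(-3) + 5) = -7*1/(2*(-10 + (-3*(-3) + 5))*(-3*(-3) + 5)) = -7*1/(2*(-10 + (9 + 5))*(9 + 5)) = -7*1/(28*(-10 + 14)) = -7/(2*14*4) = -7/112 = -7*1/112 = -1/16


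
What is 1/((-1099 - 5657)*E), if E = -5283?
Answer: 1/35691948 ≈ 2.8018e-8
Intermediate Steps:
1/((-1099 - 5657)*E) = 1/(-1099 - 5657*(-5283)) = -1/5283/(-6756) = -1/6756*(-1/5283) = 1/35691948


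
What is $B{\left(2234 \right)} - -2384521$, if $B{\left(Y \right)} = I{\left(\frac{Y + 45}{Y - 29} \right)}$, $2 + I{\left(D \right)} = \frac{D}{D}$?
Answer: $2384520$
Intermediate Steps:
$I{\left(D \right)} = -1$ ($I{\left(D \right)} = -2 + \frac{D}{D} = -2 + 1 = -1$)
$B{\left(Y \right)} = -1$
$B{\left(2234 \right)} - -2384521 = -1 - -2384521 = -1 + 2384521 = 2384520$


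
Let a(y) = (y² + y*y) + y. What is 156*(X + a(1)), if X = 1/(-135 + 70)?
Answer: 2328/5 ≈ 465.60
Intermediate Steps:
a(y) = y + 2*y² (a(y) = (y² + y²) + y = 2*y² + y = y + 2*y²)
X = -1/65 (X = 1/(-65) = -1/65 ≈ -0.015385)
156*(X + a(1)) = 156*(-1/65 + 1*(1 + 2*1)) = 156*(-1/65 + 1*(1 + 2)) = 156*(-1/65 + 1*3) = 156*(-1/65 + 3) = 156*(194/65) = 2328/5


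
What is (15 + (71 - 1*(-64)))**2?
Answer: 22500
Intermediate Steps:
(15 + (71 - 1*(-64)))**2 = (15 + (71 + 64))**2 = (15 + 135)**2 = 150**2 = 22500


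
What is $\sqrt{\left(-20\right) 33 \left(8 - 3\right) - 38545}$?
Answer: $i \sqrt{41845} \approx 204.56 i$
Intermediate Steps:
$\sqrt{\left(-20\right) 33 \left(8 - 3\right) - 38545} = \sqrt{\left(-660\right) 5 - 38545} = \sqrt{-3300 - 38545} = \sqrt{-41845} = i \sqrt{41845}$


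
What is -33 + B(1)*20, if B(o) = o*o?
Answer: -13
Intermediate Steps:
B(o) = o**2
-33 + B(1)*20 = -33 + 1**2*20 = -33 + 1*20 = -33 + 20 = -13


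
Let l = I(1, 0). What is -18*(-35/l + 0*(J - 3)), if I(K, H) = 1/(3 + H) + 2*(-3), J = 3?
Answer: -1890/17 ≈ -111.18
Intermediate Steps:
I(K, H) = -6 + 1/(3 + H) (I(K, H) = 1/(3 + H) - 6 = -6 + 1/(3 + H))
l = -17/3 (l = (-17 - 6*0)/(3 + 0) = (-17 + 0)/3 = (1/3)*(-17) = -17/3 ≈ -5.6667)
-18*(-35/l + 0*(J - 3)) = -18*(-35/(-17/3) + 0*(3 - 3)) = -18*(-35*(-3/17) + 0*0) = -18*(105/17 + 0) = -18*105/17 = -1890/17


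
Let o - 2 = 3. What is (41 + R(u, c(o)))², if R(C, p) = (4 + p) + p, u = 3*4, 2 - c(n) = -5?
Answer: 3481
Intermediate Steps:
o = 5 (o = 2 + 3 = 5)
c(n) = 7 (c(n) = 2 - 1*(-5) = 2 + 5 = 7)
u = 12
R(C, p) = 4 + 2*p
(41 + R(u, c(o)))² = (41 + (4 + 2*7))² = (41 + (4 + 14))² = (41 + 18)² = 59² = 3481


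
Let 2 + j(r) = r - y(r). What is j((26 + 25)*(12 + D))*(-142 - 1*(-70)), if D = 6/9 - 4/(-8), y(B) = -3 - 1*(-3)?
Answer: -48204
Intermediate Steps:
y(B) = 0 (y(B) = -3 + 3 = 0)
D = 7/6 (D = 6*(⅑) - 4*(-⅛) = ⅔ + ½ = 7/6 ≈ 1.1667)
j(r) = -2 + r (j(r) = -2 + (r - 1*0) = -2 + (r + 0) = -2 + r)
j((26 + 25)*(12 + D))*(-142 - 1*(-70)) = (-2 + (26 + 25)*(12 + 7/6))*(-142 - 1*(-70)) = (-2 + 51*(79/6))*(-142 + 70) = (-2 + 1343/2)*(-72) = (1339/2)*(-72) = -48204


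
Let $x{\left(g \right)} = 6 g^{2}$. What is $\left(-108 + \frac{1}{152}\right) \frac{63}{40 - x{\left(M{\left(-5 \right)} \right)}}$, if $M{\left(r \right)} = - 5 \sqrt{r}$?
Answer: $- \frac{206829}{24016} \approx -8.6121$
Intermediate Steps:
$\left(-108 + \frac{1}{152}\right) \frac{63}{40 - x{\left(M{\left(-5 \right)} \right)}} = \left(-108 + \frac{1}{152}\right) \frac{63}{40 - 6 \left(- 5 \sqrt{-5}\right)^{2}} = \left(-108 + \frac{1}{152}\right) \frac{63}{40 - 6 \left(- 5 i \sqrt{5}\right)^{2}} = - \frac{16415 \frac{63}{40 - 6 \left(- 5 i \sqrt{5}\right)^{2}}}{152} = - \frac{16415 \frac{63}{40 - 6 \left(-125\right)}}{152} = - \frac{16415 \frac{63}{40 - -750}}{152} = - \frac{16415 \frac{63}{40 + 750}}{152} = - \frac{16415 \cdot \frac{63}{790}}{152} = - \frac{16415 \cdot 63 \cdot \frac{1}{790}}{152} = \left(- \frac{16415}{152}\right) \frac{63}{790} = - \frac{206829}{24016}$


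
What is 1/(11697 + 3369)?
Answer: 1/15066 ≈ 6.6375e-5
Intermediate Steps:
1/(11697 + 3369) = 1/15066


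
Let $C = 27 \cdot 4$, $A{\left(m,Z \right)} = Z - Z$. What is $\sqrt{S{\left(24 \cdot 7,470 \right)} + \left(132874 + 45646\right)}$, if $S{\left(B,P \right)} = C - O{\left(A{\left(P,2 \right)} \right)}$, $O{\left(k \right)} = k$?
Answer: $2 \sqrt{44657} \approx 422.64$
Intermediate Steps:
$A{\left(m,Z \right)} = 0$
$C = 108$
$S{\left(B,P \right)} = 108$ ($S{\left(B,P \right)} = 108 - 0 = 108 + 0 = 108$)
$\sqrt{S{\left(24 \cdot 7,470 \right)} + \left(132874 + 45646\right)} = \sqrt{108 + \left(132874 + 45646\right)} = \sqrt{108 + 178520} = \sqrt{178628} = 2 \sqrt{44657}$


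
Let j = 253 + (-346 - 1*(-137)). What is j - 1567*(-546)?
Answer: 855626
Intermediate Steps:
j = 44 (j = 253 + (-346 + 137) = 253 - 209 = 44)
j - 1567*(-546) = 44 - 1567*(-546) = 44 + 855582 = 855626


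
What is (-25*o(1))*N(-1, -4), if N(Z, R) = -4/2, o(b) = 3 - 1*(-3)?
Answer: 300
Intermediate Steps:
o(b) = 6 (o(b) = 3 + 3 = 6)
N(Z, R) = -2 (N(Z, R) = -4*½ = -2)
(-25*o(1))*N(-1, -4) = -25*6*(-2) = -150*(-2) = 300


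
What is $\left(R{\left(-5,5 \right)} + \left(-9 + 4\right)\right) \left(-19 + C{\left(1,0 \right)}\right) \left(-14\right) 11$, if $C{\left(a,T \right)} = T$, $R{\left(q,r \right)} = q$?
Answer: $-29260$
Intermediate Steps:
$\left(R{\left(-5,5 \right)} + \left(-9 + 4\right)\right) \left(-19 + C{\left(1,0 \right)}\right) \left(-14\right) 11 = \left(-5 + \left(-9 + 4\right)\right) \left(-19 + 0\right) \left(-14\right) 11 = \left(-5 - 5\right) \left(-19\right) \left(-14\right) 11 = \left(-10\right) \left(-19\right) \left(-14\right) 11 = 190 \left(-14\right) 11 = \left(-2660\right) 11 = -29260$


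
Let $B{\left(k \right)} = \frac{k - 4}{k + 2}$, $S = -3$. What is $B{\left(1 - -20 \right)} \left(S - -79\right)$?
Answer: $\frac{1292}{23} \approx 56.174$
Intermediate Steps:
$B{\left(k \right)} = \frac{-4 + k}{2 + k}$
$B{\left(1 - -20 \right)} \left(S - -79\right) = \frac{-4 + \left(1 - -20\right)}{2 + \left(1 - -20\right)} \left(-3 - -79\right) = \frac{-4 + \left(1 + 20\right)}{2 + \left(1 + 20\right)} \left(-3 + 79\right) = \frac{-4 + 21}{2 + 21} \cdot 76 = \frac{1}{23} \cdot 17 \cdot 76 = \frac{17}{23} \cdot 76 = \frac{1292}{23}$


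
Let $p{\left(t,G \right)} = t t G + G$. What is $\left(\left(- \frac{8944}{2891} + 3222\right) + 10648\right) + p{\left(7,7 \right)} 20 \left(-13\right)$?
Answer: $- \frac{222991774}{2891} \approx -77133.0$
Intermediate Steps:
$p{\left(t,G \right)} = G + G t^{2}$ ($p{\left(t,G \right)} = t^{2} G + G = G t^{2} + G = G + G t^{2}$)
$\left(\left(- \frac{8944}{2891} + 3222\right) + 10648\right) + p{\left(7,7 \right)} 20 \left(-13\right) = \left(\left(- \frac{8944}{2891} + 3222\right) + 10648\right) + 7 \left(1 + 7^{2}\right) 20 \left(-13\right) = \left(\left(\left(-8944\right) \frac{1}{2891} + 3222\right) + 10648\right) + 7 \left(1 + 49\right) 20 \left(-13\right) = \left(\left(- \frac{8944}{2891} + 3222\right) + 10648\right) + 7 \cdot 50 \cdot 20 \left(-13\right) = \left(\frac{9305858}{2891} + 10648\right) + 350 \cdot 20 \left(-13\right) = \frac{40089226}{2891} + 7000 \left(-13\right) = \frac{40089226}{2891} - 91000 = - \frac{222991774}{2891}$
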